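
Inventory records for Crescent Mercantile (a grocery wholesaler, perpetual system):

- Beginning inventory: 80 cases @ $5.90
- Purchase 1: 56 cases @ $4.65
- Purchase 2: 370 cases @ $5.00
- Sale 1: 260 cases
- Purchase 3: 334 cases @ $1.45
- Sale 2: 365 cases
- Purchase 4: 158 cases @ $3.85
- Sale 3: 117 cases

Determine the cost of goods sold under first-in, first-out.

Sale 1 (260) [FIFO — oldest first]: 80 @ $5.90 + 56 @ $4.65 + 124 @ $5.00 = $1,352.40
Sale 2 (365) [FIFO — oldest first]: 246 @ $5.00 + 119 @ $1.45 = $1,402.55
Sale 3 (117) [FIFO — oldest first]: 117 @ $1.45 = $169.65
Total COGS = $1,352.40 + $1,402.55 + $169.65 = $2,924.60
Ending inventory: 98 @ $1.45 + 158 @ $3.85 = $750.40

COGS = $2,924.60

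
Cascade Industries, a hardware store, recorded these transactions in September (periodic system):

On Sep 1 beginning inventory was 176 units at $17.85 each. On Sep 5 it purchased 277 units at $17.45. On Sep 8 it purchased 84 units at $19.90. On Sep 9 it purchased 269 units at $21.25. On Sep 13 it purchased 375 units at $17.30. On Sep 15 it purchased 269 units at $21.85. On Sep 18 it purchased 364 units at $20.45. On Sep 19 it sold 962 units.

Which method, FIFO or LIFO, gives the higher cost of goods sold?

LIFO

FIFO COGS: 176 @ $17.85 + 277 @ $17.45 + 84 @ $19.90 + 269 @ $21.25 + 156 @ $17.30 = $18,061.90
LIFO COGS: 364 @ $20.45 + 269 @ $21.85 + 329 @ $17.30 = $19,013.15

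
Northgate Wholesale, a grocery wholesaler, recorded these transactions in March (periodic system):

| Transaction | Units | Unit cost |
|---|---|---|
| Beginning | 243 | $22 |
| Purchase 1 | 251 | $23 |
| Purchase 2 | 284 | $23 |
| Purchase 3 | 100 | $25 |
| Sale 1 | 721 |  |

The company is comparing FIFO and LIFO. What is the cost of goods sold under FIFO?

COGS = $16,340

FIFO COGS: 243 @ $22 + 251 @ $23 + 227 @ $23 = $16,340
LIFO COGS: 100 @ $25 + 284 @ $23 + 251 @ $23 + 86 @ $22 = $16,697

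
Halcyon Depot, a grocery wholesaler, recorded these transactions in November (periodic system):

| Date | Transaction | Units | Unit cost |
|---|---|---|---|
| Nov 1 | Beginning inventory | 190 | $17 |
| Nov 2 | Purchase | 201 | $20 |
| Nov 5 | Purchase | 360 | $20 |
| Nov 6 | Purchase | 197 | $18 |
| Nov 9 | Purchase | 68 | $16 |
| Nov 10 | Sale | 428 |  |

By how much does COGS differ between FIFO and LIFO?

$96

FIFO COGS: 190 @ $17 + 201 @ $20 + 37 @ $20 = $7,990
LIFO COGS: 68 @ $16 + 197 @ $18 + 163 @ $20 = $7,894
Difference = |$7,990 − $7,894| = $96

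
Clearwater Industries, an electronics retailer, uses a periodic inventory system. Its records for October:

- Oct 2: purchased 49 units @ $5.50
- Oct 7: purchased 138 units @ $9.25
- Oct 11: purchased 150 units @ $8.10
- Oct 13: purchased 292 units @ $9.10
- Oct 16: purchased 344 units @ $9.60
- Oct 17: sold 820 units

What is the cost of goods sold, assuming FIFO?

COGS = $7,251.80

Oct 17, 820 sold [FIFO — oldest first]: 49 @ $5.50 + 138 @ $9.25 + 150 @ $8.10 + 292 @ $9.10 + 191 @ $9.60 = $7,251.80
Ending inventory: 153 @ $9.60 = $1,468.80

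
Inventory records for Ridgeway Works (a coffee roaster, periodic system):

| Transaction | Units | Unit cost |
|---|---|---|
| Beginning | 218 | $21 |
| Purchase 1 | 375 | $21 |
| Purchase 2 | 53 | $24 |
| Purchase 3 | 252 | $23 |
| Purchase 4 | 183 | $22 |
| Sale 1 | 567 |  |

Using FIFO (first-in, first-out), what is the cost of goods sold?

COGS = $11,907

Sale 1 (567) [FIFO — oldest first]: 218 @ $21 + 349 @ $21 = $11,907
Ending inventory: 26 @ $21 + 53 @ $24 + 252 @ $23 + 183 @ $22 = $11,640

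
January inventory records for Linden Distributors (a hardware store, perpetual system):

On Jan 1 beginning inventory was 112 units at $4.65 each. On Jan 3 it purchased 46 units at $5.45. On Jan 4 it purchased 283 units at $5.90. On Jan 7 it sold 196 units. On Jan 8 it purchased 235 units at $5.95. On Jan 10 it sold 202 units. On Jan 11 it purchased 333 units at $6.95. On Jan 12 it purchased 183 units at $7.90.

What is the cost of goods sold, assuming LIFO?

COGS = $2,358.30

Jan 7, 196 sold [LIFO — newest first]: 196 @ $5.90 = $1,156.40
Jan 10, 202 sold [LIFO — newest first]: 202 @ $5.95 = $1,201.90
Total COGS = $1,156.40 + $1,201.90 = $2,358.30
Ending inventory: 112 @ $4.65 + 46 @ $5.45 + 87 @ $5.90 + 33 @ $5.95 + 333 @ $6.95 + 183 @ $7.90 = $5,241.20
Check: goods available $7,599.50 = COGS $2,358.30 + ending $5,241.20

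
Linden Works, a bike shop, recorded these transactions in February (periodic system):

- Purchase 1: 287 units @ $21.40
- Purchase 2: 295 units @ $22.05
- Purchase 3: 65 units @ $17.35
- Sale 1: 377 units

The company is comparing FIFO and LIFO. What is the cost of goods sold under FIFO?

COGS = $8,126.30

FIFO COGS: 287 @ $21.40 + 90 @ $22.05 = $8,126.30
LIFO COGS: 65 @ $17.35 + 295 @ $22.05 + 17 @ $21.40 = $7,996.30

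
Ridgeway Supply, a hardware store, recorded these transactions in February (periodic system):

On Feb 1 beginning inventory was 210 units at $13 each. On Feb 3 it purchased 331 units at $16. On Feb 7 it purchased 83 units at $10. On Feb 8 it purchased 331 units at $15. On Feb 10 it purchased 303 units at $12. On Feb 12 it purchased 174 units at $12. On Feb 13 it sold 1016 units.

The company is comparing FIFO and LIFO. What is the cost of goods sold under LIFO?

COGS = $13,519

FIFO COGS: 210 @ $13 + 331 @ $16 + 83 @ $10 + 331 @ $15 + 61 @ $12 = $14,553
LIFO COGS: 174 @ $12 + 303 @ $12 + 331 @ $15 + 83 @ $10 + 125 @ $16 = $13,519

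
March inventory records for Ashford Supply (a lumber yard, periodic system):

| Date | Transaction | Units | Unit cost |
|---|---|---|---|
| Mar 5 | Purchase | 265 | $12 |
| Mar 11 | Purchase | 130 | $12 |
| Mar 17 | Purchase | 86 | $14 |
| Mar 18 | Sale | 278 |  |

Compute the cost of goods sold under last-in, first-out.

COGS = $3,508

Mar 18, 278 sold [LIFO — newest first]: 86 @ $14 + 130 @ $12 + 62 @ $12 = $3,508
Ending inventory: 203 @ $12 = $2,436
Check: goods available $5,944 = COGS $3,508 + ending $2,436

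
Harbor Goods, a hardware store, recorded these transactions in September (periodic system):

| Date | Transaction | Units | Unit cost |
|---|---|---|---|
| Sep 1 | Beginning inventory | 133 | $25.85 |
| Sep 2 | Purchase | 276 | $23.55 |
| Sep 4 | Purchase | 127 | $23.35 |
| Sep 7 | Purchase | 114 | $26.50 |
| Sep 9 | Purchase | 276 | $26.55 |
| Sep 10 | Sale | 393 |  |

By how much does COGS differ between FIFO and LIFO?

$857.80

FIFO COGS: 133 @ $25.85 + 260 @ $23.55 = $9,561.05
LIFO COGS: 276 @ $26.55 + 114 @ $26.50 + 3 @ $23.35 = $10,418.85
Difference = |$9,561.05 − $10,418.85| = $857.80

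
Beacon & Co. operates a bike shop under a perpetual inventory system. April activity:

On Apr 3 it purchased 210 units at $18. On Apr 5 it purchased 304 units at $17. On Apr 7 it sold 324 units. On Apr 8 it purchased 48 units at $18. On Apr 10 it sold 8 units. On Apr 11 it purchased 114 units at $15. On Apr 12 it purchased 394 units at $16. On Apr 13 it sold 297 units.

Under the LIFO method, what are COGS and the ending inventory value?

COGS = $10,424; ending inventory = $7,402

Apr 7, 324 sold [LIFO — newest first]: 304 @ $17 + 20 @ $18 = $5,528
Apr 10, 8 sold [LIFO — newest first]: 8 @ $18 = $144
Apr 13, 297 sold [LIFO — newest first]: 297 @ $16 = $4,752
Total COGS = $5,528 + $144 + $4,752 = $10,424
Ending inventory: 190 @ $18 + 40 @ $18 + 114 @ $15 + 97 @ $16 = $7,402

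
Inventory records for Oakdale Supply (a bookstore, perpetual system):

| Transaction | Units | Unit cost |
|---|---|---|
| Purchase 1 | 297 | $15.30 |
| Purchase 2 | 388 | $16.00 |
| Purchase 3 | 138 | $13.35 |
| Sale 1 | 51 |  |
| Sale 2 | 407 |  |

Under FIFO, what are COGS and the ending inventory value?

COGS = $7,120.10; ending inventory = $5,474.30

Sale 1 (51) [FIFO — oldest first]: 51 @ $15.30 = $780.30
Sale 2 (407) [FIFO — oldest first]: 246 @ $15.30 + 161 @ $16.00 = $6,339.80
Total COGS = $780.30 + $6,339.80 = $7,120.10
Ending inventory: 227 @ $16.00 + 138 @ $13.35 = $5,474.30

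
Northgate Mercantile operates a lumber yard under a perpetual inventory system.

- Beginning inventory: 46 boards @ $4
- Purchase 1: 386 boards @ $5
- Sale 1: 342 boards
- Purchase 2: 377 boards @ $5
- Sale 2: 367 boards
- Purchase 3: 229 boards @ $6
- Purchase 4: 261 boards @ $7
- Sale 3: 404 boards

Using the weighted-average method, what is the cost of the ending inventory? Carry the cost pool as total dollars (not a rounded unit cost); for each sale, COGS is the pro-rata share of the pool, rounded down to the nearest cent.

Ending inventory = $1,166.11

After Beginning: 46 on hand, pool $184.00 (≈ $4.0000 each)
After Purchase 1: 432 on hand, pool $2,114.00 (≈ $4.8935 each)
Sale 1, sell 342: 342/432 × $2,114.00 → $1,673.58
After Purchase 2: 467 on hand, pool $2,325.42 (≈ $4.9795 each)
Sale 2, sell 367: 367/467 × $2,325.42 → $1,827.47
After Purchase 3: 329 on hand, pool $1,871.95 (≈ $5.6898 each)
After Purchase 4: 590 on hand, pool $3,698.95 (≈ $6.2694 each)
Sale 3, sell 404: 404/590 × $3,698.95 → $2,532.84
Total COGS = $1,673.58 + $1,827.47 + $2,532.84 = $6,033.89
Ending inventory (cost pool remaining) = $1,166.11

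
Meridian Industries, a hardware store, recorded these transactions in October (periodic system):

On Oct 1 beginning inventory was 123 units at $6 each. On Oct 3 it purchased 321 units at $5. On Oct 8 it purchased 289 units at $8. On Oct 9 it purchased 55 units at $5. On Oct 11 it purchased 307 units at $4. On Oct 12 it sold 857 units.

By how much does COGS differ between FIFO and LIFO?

FIFO COGS: 123 @ $6 + 321 @ $5 + 289 @ $8 + 55 @ $5 + 69 @ $4 = $5,206
LIFO COGS: 307 @ $4 + 55 @ $5 + 289 @ $8 + 206 @ $5 = $4,845
Difference = |$5,206 − $4,845| = $361

$361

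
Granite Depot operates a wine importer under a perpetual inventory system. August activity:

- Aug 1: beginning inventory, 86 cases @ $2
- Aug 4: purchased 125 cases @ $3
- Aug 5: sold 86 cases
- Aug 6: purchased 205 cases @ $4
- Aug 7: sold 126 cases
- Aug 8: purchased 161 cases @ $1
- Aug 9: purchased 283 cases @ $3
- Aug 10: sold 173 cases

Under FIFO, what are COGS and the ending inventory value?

COGS = $1,243; ending inventory = $1,134

Aug 5, 86 sold [FIFO — oldest first]: 86 @ $2 = $172
Aug 7, 126 sold [FIFO — oldest first]: 125 @ $3 + 1 @ $4 = $379
Aug 10, 173 sold [FIFO — oldest first]: 173 @ $4 = $692
Total COGS = $172 + $379 + $692 = $1,243
Ending inventory: 31 @ $4 + 161 @ $1 + 283 @ $3 = $1,134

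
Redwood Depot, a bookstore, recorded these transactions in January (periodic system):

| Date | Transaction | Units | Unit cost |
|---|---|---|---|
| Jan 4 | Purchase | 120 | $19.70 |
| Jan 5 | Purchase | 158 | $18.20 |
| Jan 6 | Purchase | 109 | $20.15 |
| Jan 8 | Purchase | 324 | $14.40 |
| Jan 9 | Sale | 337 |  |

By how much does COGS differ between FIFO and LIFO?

FIFO COGS: 120 @ $19.70 + 158 @ $18.20 + 59 @ $20.15 = $6,428.45
LIFO COGS: 324 @ $14.40 + 13 @ $20.15 = $4,927.55
Difference = |$6,428.45 − $4,927.55| = $1,500.90

$1,500.90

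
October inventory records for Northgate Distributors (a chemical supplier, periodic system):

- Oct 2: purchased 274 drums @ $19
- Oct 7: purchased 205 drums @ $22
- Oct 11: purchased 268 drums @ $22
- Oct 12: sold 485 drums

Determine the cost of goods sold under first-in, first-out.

COGS = $9,848

Oct 12, 485 sold [FIFO — oldest first]: 274 @ $19 + 205 @ $22 + 6 @ $22 = $9,848
Ending inventory: 262 @ $22 = $5,764
Check: goods available $15,612 = COGS $9,848 + ending $5,764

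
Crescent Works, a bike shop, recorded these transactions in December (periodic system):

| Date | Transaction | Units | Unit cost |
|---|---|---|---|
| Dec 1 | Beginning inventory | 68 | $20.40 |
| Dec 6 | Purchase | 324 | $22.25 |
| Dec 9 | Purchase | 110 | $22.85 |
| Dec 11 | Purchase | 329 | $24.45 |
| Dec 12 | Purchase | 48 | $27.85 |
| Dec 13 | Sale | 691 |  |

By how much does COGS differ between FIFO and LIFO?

FIFO COGS: 68 @ $20.40 + 324 @ $22.25 + 110 @ $22.85 + 189 @ $24.45 = $15,730.75
LIFO COGS: 48 @ $27.85 + 329 @ $24.45 + 110 @ $22.85 + 204 @ $22.25 = $16,433.35
Difference = |$15,730.75 − $16,433.35| = $702.60

$702.60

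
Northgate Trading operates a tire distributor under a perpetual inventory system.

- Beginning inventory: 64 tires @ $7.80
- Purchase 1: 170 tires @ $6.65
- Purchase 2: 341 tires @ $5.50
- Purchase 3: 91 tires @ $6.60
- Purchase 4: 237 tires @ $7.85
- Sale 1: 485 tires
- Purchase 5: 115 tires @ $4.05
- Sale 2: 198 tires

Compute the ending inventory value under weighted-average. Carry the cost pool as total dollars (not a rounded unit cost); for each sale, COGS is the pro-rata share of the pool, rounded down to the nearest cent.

After Beginning: 64 on hand, pool $499.20 (≈ $7.8000 each)
After Purchase 1: 234 on hand, pool $1,629.70 (≈ $6.9645 each)
After Purchase 2: 575 on hand, pool $3,505.20 (≈ $6.0960 each)
After Purchase 3: 666 on hand, pool $4,105.80 (≈ $6.1649 each)
After Purchase 4: 903 on hand, pool $5,966.25 (≈ $6.6071 each)
Sale 1, sell 485: 485/903 × $5,966.25 → $3,204.46
After Purchase 5: 533 on hand, pool $3,227.54 (≈ $6.0554 each)
Sale 2, sell 198: 198/533 × $3,227.54 → $1,198.97
Total COGS = $3,204.46 + $1,198.97 = $4,403.43
Ending inventory (cost pool remaining) = $2,028.57

Ending inventory = $2,028.57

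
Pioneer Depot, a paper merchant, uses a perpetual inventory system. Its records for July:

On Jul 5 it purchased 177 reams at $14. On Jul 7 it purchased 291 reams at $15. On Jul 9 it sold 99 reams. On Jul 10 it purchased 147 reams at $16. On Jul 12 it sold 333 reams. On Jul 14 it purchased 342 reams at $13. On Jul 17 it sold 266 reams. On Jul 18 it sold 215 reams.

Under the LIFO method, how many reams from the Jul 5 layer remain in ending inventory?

44

Jul 9, 99 sold [LIFO — newest first]: 99 @ $15 = $1,485
Jul 12, 333 sold [LIFO — newest first]: 147 @ $16 + 186 @ $15 = $5,142
Jul 17, 266 sold [LIFO — newest first]: 266 @ $13 = $3,458
Jul 18, 215 sold [LIFO — newest first]: 76 @ $13 + 6 @ $15 + 133 @ $14 = $2,940
Total COGS = $1,485 + $5,142 + $3,458 + $2,940 = $13,025
Ending inventory: 44 @ $14 = $616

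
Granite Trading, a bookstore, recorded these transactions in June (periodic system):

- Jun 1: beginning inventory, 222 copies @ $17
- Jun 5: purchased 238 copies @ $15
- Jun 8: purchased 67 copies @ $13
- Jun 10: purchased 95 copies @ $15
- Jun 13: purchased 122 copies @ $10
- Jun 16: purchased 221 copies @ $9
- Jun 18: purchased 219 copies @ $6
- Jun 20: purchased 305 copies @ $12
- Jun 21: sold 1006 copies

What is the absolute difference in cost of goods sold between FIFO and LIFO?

FIFO COGS: 222 @ $17 + 238 @ $15 + 67 @ $13 + 95 @ $15 + 122 @ $10 + 221 @ $9 + 41 @ $6 = $13,095
LIFO COGS: 305 @ $12 + 219 @ $6 + 221 @ $9 + 122 @ $10 + 95 @ $15 + 44 @ $13 = $10,180
Difference = |$13,095 − $10,180| = $2,915

$2,915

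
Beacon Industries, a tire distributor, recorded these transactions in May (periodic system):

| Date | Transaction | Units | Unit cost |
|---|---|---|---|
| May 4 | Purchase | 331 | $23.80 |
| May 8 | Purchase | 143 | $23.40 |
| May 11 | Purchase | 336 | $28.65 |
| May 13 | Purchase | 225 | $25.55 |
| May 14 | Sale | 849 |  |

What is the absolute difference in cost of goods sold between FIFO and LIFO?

$325.50

FIFO COGS: 331 @ $23.80 + 143 @ $23.40 + 336 @ $28.65 + 39 @ $25.55 = $21,846.85
LIFO COGS: 225 @ $25.55 + 336 @ $28.65 + 143 @ $23.40 + 145 @ $23.80 = $22,172.35
Difference = |$21,846.85 − $22,172.35| = $325.50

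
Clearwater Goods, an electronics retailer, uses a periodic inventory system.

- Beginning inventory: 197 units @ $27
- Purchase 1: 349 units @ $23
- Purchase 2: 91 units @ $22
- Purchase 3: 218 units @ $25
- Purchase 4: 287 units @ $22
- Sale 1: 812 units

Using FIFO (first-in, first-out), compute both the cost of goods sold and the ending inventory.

COGS = $19,723; ending inventory = $7,389

Sale 1 (812) [FIFO — oldest first]: 197 @ $27 + 349 @ $23 + 91 @ $22 + 175 @ $25 = $19,723
Ending inventory: 43 @ $25 + 287 @ $22 = $7,389
Check: goods available $27,112 = COGS $19,723 + ending $7,389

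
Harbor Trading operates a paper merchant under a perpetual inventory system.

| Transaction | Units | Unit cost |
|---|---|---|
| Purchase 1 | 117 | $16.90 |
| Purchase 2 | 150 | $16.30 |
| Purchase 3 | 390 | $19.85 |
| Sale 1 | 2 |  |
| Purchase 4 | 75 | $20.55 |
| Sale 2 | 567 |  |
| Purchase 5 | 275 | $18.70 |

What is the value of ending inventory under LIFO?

Sale 1 (2) [LIFO — newest first]: 2 @ $19.85 = $39.70
Sale 2 (567) [LIFO — newest first]: 75 @ $20.55 + 388 @ $19.85 + 104 @ $16.30 = $10,938.25
Total COGS = $39.70 + $10,938.25 = $10,977.95
Ending inventory: 117 @ $16.90 + 46 @ $16.30 + 275 @ $18.70 = $7,869.60

Ending inventory = $7,869.60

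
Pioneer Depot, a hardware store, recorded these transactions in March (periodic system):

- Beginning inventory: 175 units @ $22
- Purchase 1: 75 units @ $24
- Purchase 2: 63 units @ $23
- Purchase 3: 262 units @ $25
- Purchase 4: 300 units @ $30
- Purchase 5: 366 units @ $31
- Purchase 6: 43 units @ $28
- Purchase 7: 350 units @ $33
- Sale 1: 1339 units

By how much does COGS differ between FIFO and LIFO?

FIFO COGS: 175 @ $22 + 75 @ $24 + 63 @ $23 + 262 @ $25 + 300 @ $30 + 366 @ $31 + 43 @ $28 + 55 @ $33 = $37,014
LIFO COGS: 350 @ $33 + 43 @ $28 + 366 @ $31 + 300 @ $30 + 262 @ $25 + 18 @ $23 = $40,064
Difference = |$37,014 − $40,064| = $3,050

$3,050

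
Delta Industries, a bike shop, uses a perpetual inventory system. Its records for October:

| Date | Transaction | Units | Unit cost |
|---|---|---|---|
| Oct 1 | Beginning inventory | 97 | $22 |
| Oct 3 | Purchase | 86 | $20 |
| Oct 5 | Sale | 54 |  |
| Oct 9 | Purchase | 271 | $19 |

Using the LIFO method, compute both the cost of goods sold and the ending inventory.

COGS = $1,080; ending inventory = $7,923

Oct 5, 54 sold [LIFO — newest first]: 54 @ $20 = $1,080
Ending inventory: 97 @ $22 + 32 @ $20 + 271 @ $19 = $7,923
Check: goods available $9,003 = COGS $1,080 + ending $7,923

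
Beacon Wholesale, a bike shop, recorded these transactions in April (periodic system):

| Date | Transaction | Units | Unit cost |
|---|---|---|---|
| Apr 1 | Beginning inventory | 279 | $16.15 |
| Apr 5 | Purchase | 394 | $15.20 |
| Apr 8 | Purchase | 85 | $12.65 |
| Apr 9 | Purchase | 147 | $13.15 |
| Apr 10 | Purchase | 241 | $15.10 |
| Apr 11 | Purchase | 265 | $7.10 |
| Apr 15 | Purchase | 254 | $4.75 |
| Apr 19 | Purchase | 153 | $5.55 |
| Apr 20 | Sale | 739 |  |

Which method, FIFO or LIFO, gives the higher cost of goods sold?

FIFO COGS: 279 @ $16.15 + 394 @ $15.20 + 66 @ $12.65 = $11,329.55
LIFO COGS: 153 @ $5.55 + 254 @ $4.75 + 265 @ $7.10 + 67 @ $15.10 = $4,948.85

FIFO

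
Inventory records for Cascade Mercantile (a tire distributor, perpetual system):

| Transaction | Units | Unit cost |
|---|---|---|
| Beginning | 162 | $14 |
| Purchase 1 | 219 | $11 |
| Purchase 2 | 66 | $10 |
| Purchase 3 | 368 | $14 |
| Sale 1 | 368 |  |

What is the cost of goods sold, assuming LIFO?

Sale 1 (368) [LIFO — newest first]: 368 @ $14 = $5,152
Ending inventory: 162 @ $14 + 219 @ $11 + 66 @ $10 = $5,337

COGS = $5,152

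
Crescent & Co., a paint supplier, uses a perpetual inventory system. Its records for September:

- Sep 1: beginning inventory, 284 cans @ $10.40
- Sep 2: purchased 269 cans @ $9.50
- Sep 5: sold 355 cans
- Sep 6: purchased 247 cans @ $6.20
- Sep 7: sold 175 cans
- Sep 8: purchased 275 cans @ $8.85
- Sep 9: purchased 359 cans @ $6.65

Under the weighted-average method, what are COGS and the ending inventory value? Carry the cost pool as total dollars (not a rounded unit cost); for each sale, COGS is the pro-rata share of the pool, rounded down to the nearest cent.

COGS = $4,914.52; ending inventory = $6,947.08

After Sep 1: 284 on hand, pool $2,953.60 (≈ $10.4000 each)
After Sep 2: 553 on hand, pool $5,509.10 (≈ $9.9622 each)
Sep 5, sell 355: 355/553 × $5,509.10 → $3,536.58
After Sep 6: 445 on hand, pool $3,503.92 (≈ $7.8740 each)
Sep 7, sell 175: 175/445 × $3,503.92 → $1,377.94
After Sep 8: 545 on hand, pool $4,559.73 (≈ $8.3665 each)
After Sep 9: 904 on hand, pool $6,947.08 (≈ $7.6848 each)
Total COGS = $3,536.58 + $1,377.94 = $4,914.52
Ending inventory (cost pool remaining) = $6,947.08
Check: goods available $11,861.60 = COGS $4,914.52 + ending $6,947.08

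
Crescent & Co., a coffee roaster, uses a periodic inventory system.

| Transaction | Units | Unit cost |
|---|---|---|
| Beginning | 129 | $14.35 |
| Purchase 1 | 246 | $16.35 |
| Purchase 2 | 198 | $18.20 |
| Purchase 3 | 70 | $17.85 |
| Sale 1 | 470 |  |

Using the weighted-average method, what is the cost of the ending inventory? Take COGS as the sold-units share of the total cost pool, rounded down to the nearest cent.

Sale 1, sell 470: 470/643 × $10,726.35 → $7,840.41
Ending inventory (cost pool remaining) = $2,885.94
Check: goods available $10,726.35 = COGS $7,840.41 + ending $2,885.94

Ending inventory = $2,885.94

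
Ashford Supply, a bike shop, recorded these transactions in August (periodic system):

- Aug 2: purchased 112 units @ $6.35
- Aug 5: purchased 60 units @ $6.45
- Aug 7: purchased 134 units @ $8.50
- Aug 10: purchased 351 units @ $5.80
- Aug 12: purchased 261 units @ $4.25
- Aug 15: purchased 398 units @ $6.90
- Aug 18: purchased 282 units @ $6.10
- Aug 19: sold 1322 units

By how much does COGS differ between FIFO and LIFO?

FIFO COGS: 112 @ $6.35 + 60 @ $6.45 + 134 @ $8.50 + 351 @ $5.80 + 261 @ $4.25 + 398 @ $6.90 + 6 @ $6.10 = $8,165.05
LIFO COGS: 282 @ $6.10 + 398 @ $6.90 + 261 @ $4.25 + 351 @ $5.80 + 30 @ $8.50 = $7,866.45
Difference = |$8,165.05 − $7,866.45| = $298.60

$298.60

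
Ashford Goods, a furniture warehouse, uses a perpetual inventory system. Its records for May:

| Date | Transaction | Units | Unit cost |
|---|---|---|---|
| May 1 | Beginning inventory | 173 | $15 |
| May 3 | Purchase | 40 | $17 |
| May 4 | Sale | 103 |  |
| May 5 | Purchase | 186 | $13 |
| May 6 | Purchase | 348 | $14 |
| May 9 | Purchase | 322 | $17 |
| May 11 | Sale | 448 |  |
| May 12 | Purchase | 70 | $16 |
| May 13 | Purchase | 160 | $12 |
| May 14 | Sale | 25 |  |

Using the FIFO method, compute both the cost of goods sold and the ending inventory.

May 4, 103 sold [FIFO — oldest first]: 103 @ $15 = $1,545
May 11, 448 sold [FIFO — oldest first]: 70 @ $15 + 40 @ $17 + 186 @ $13 + 152 @ $14 = $6,276
May 14, 25 sold [FIFO — oldest first]: 25 @ $14 = $350
Total COGS = $1,545 + $6,276 + $350 = $8,171
Ending inventory: 171 @ $14 + 322 @ $17 + 70 @ $16 + 160 @ $12 = $10,908

COGS = $8,171; ending inventory = $10,908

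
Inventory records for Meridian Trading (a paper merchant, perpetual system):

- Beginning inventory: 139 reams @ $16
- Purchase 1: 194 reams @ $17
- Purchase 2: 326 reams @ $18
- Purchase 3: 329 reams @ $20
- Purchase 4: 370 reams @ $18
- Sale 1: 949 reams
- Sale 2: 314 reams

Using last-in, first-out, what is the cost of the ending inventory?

Ending inventory = $1,520

Sale 1 (949) [LIFO — newest first]: 370 @ $18 + 329 @ $20 + 250 @ $18 = $17,740
Sale 2 (314) [LIFO — newest first]: 76 @ $18 + 194 @ $17 + 44 @ $16 = $5,370
Total COGS = $17,740 + $5,370 = $23,110
Ending inventory: 95 @ $16 = $1,520
Check: goods available $24,630 = COGS $23,110 + ending $1,520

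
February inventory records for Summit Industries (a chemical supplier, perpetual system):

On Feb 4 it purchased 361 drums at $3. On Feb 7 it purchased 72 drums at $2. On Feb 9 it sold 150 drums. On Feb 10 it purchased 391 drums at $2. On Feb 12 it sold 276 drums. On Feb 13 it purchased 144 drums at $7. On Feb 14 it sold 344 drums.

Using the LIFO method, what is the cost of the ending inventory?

Ending inventory = $594

Feb 9, 150 sold [LIFO — newest first]: 72 @ $2 + 78 @ $3 = $378
Feb 12, 276 sold [LIFO — newest first]: 276 @ $2 = $552
Feb 14, 344 sold [LIFO — newest first]: 144 @ $7 + 115 @ $2 + 85 @ $3 = $1,493
Total COGS = $378 + $552 + $1,493 = $2,423
Ending inventory: 198 @ $3 = $594
Check: goods available $3,017 = COGS $2,423 + ending $594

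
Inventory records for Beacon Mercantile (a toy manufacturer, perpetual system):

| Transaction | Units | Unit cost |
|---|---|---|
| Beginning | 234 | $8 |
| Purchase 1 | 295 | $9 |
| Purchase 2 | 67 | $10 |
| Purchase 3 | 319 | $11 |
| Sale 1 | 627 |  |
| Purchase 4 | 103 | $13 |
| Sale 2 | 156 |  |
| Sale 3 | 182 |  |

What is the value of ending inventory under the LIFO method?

Sale 1 (627) [LIFO — newest first]: 319 @ $11 + 67 @ $10 + 241 @ $9 = $6,348
Sale 2 (156) [LIFO — newest first]: 103 @ $13 + 53 @ $9 = $1,816
Sale 3 (182) [LIFO — newest first]: 1 @ $9 + 181 @ $8 = $1,457
Total COGS = $6,348 + $1,816 + $1,457 = $9,621
Ending inventory: 53 @ $8 = $424

Ending inventory = $424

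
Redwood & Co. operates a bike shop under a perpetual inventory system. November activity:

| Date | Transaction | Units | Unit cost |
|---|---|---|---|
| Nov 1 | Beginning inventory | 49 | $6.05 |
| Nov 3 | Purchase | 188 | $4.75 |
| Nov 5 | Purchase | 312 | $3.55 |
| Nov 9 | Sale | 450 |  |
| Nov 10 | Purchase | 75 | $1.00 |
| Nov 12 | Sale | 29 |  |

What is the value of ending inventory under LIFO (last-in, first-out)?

Nov 9, 450 sold [LIFO — newest first]: 312 @ $3.55 + 138 @ $4.75 = $1,763.10
Nov 12, 29 sold [LIFO — newest first]: 29 @ $1.00 = $29.00
Total COGS = $1,763.10 + $29.00 = $1,792.10
Ending inventory: 49 @ $6.05 + 50 @ $4.75 + 46 @ $1.00 = $579.95
Check: goods available $2,372.05 = COGS $1,792.10 + ending $579.95

Ending inventory = $579.95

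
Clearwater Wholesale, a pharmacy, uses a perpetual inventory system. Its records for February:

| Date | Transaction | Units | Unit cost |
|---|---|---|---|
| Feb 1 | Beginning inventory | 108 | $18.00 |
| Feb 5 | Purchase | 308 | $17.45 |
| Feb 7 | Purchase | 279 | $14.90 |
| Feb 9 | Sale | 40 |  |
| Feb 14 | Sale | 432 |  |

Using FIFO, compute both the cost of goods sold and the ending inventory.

Feb 9, 40 sold [FIFO — oldest first]: 40 @ $18.00 = $720.00
Feb 14, 432 sold [FIFO — oldest first]: 68 @ $18.00 + 308 @ $17.45 + 56 @ $14.90 = $7,433.00
Total COGS = $720.00 + $7,433.00 = $8,153.00
Ending inventory: 223 @ $14.90 = $3,322.70
Check: goods available $11,475.70 = COGS $8,153.00 + ending $3,322.70

COGS = $8,153.00; ending inventory = $3,322.70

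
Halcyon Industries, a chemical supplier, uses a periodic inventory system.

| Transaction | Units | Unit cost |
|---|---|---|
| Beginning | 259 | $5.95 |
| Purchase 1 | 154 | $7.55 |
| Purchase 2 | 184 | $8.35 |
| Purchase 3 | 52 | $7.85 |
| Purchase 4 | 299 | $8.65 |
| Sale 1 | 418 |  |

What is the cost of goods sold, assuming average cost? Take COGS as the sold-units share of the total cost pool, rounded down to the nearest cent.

COGS = $3,189.98

Sale 1, sell 418: 418/948 × $7,234.70 → $3,189.98
Ending inventory (cost pool remaining) = $4,044.72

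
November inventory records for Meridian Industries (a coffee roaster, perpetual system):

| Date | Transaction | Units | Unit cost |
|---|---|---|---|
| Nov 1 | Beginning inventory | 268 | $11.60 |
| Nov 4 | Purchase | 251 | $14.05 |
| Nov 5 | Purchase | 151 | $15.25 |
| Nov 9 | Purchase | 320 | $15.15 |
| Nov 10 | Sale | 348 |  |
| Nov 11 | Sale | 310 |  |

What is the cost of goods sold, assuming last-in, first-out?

Nov 10, 348 sold [LIFO — newest first]: 320 @ $15.15 + 28 @ $15.25 = $5,275.00
Nov 11, 310 sold [LIFO — newest first]: 123 @ $15.25 + 187 @ $14.05 = $4,503.10
Total COGS = $5,275.00 + $4,503.10 = $9,778.10
Ending inventory: 268 @ $11.60 + 64 @ $14.05 = $4,008.00

COGS = $9,778.10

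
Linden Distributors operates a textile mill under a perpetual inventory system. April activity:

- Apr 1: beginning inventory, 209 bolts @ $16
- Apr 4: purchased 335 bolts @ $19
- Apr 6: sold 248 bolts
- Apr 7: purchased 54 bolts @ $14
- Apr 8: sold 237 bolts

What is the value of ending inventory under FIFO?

Apr 6, 248 sold [FIFO — oldest first]: 209 @ $16 + 39 @ $19 = $4,085
Apr 8, 237 sold [FIFO — oldest first]: 237 @ $19 = $4,503
Total COGS = $4,085 + $4,503 = $8,588
Ending inventory: 59 @ $19 + 54 @ $14 = $1,877
Check: goods available $10,465 = COGS $8,588 + ending $1,877

Ending inventory = $1,877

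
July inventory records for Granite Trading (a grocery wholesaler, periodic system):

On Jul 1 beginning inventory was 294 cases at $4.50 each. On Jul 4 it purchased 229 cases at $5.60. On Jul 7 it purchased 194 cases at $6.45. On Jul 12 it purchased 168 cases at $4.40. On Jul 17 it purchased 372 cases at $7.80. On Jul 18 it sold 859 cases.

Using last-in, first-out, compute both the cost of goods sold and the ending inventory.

COGS = $5,592.10; ending inventory = $1,905.40

Jul 18, 859 sold [LIFO — newest first]: 372 @ $7.80 + 168 @ $4.40 + 194 @ $6.45 + 125 @ $5.60 = $5,592.10
Ending inventory: 294 @ $4.50 + 104 @ $5.60 = $1,905.40
Check: goods available $7,497.50 = COGS $5,592.10 + ending $1,905.40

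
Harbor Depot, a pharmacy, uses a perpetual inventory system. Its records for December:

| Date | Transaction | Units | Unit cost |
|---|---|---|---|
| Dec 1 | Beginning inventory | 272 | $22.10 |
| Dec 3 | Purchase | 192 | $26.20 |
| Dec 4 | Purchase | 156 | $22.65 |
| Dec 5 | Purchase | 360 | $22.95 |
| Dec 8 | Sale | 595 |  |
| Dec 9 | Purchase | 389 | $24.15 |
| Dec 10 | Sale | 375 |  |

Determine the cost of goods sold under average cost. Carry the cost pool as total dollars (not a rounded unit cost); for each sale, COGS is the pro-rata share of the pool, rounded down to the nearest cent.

After Dec 1: 272 on hand, pool $6,011.20 (≈ $22.1000 each)
After Dec 3: 464 on hand, pool $11,041.60 (≈ $23.7966 each)
After Dec 4: 620 on hand, pool $14,575.00 (≈ $23.5081 each)
After Dec 5: 980 on hand, pool $22,837.00 (≈ $23.3031 each)
Dec 8, sell 595: 595/980 × $22,837.00 → $13,865.32
After Dec 9: 774 on hand, pool $18,366.03 (≈ $23.7287 each)
Dec 10, sell 375: 375/774 × $18,366.03 → $8,898.27
Total COGS = $13,865.32 + $8,898.27 = $22,763.59
Ending inventory (cost pool remaining) = $9,467.76
Check: goods available $32,231.35 = COGS $22,763.59 + ending $9,467.76

COGS = $22,763.59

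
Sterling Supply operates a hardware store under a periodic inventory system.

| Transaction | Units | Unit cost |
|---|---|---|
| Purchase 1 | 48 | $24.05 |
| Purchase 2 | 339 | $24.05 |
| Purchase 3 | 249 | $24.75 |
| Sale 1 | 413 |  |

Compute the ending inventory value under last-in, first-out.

Ending inventory = $5,363.15

Sale 1 (413) [LIFO — newest first]: 249 @ $24.75 + 164 @ $24.05 = $10,106.95
Ending inventory: 48 @ $24.05 + 175 @ $24.05 = $5,363.15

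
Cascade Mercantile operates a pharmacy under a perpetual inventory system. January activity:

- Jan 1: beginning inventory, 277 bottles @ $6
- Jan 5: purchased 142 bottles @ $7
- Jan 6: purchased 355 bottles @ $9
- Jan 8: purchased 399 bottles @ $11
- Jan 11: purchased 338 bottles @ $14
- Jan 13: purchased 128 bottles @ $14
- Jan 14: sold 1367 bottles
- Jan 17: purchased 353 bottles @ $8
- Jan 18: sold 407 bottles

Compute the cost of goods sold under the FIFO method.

Jan 14, 1367 sold [FIFO — oldest first]: 277 @ $6 + 142 @ $7 + 355 @ $9 + 399 @ $11 + 194 @ $14 = $12,956
Jan 18, 407 sold [FIFO — oldest first]: 144 @ $14 + 128 @ $14 + 135 @ $8 = $4,888
Total COGS = $12,956 + $4,888 = $17,844
Ending inventory: 218 @ $8 = $1,744

COGS = $17,844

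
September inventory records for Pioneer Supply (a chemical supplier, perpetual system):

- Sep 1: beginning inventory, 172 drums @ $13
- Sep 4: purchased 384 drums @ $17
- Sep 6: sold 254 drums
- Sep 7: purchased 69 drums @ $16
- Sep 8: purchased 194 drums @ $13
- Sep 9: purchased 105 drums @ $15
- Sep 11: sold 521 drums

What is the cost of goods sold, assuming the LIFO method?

COGS = $12,028

Sep 6, 254 sold [LIFO — newest first]: 254 @ $17 = $4,318
Sep 11, 521 sold [LIFO — newest first]: 105 @ $15 + 194 @ $13 + 69 @ $16 + 130 @ $17 + 23 @ $13 = $7,710
Total COGS = $4,318 + $7,710 = $12,028
Ending inventory: 149 @ $13 = $1,937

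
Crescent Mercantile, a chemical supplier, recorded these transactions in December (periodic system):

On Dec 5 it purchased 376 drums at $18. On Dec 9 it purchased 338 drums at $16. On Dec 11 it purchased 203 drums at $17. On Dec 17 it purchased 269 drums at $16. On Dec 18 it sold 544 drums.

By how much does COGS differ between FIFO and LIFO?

$549

FIFO COGS: 376 @ $18 + 168 @ $16 = $9,456
LIFO COGS: 269 @ $16 + 203 @ $17 + 72 @ $16 = $8,907
Difference = |$9,456 − $8,907| = $549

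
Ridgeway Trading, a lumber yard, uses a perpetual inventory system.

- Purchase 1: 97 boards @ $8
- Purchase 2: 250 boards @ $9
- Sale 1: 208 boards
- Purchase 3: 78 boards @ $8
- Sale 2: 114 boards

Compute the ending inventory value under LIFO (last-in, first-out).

Ending inventory = $830

Sale 1 (208) [LIFO — newest first]: 208 @ $9 = $1,872
Sale 2 (114) [LIFO — newest first]: 78 @ $8 + 36 @ $9 = $948
Total COGS = $1,872 + $948 = $2,820
Ending inventory: 97 @ $8 + 6 @ $9 = $830
Check: goods available $3,650 = COGS $2,820 + ending $830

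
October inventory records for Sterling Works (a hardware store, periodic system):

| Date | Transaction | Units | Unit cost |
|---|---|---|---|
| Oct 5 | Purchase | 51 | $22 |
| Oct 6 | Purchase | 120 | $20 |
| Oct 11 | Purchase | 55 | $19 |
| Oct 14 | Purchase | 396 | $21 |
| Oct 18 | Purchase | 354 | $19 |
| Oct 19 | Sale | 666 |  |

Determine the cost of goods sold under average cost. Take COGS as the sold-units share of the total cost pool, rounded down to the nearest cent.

COGS = $13,380.73

Oct 19, sell 666: 666/976 × $19,609.00 → $13,380.73
Ending inventory (cost pool remaining) = $6,228.27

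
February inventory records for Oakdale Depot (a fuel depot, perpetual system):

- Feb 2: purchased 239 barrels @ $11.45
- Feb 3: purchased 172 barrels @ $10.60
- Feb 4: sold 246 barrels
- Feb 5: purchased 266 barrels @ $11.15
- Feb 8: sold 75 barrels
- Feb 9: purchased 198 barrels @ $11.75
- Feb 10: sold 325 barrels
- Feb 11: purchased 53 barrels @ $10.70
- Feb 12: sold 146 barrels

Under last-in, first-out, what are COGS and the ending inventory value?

COGS = $8,862.05; ending inventory = $1,557.20

Feb 4, 246 sold [LIFO — newest first]: 172 @ $10.60 + 74 @ $11.45 = $2,670.50
Feb 8, 75 sold [LIFO — newest first]: 75 @ $11.15 = $836.25
Feb 10, 325 sold [LIFO — newest first]: 198 @ $11.75 + 127 @ $11.15 = $3,742.55
Feb 12, 146 sold [LIFO — newest first]: 53 @ $10.70 + 64 @ $11.15 + 29 @ $11.45 = $1,612.75
Total COGS = $2,670.50 + $836.25 + $3,742.55 + $1,612.75 = $8,862.05
Ending inventory: 136 @ $11.45 = $1,557.20
Check: goods available $10,419.25 = COGS $8,862.05 + ending $1,557.20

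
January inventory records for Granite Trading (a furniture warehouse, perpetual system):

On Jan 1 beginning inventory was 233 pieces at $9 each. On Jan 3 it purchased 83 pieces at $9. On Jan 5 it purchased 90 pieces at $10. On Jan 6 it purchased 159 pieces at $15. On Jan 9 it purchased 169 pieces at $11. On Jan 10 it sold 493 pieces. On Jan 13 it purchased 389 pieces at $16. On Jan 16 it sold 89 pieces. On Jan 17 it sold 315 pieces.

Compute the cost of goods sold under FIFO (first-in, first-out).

COGS = $10,596

Jan 10, 493 sold [FIFO — oldest first]: 233 @ $9 + 83 @ $9 + 90 @ $10 + 87 @ $15 = $5,049
Jan 16, 89 sold [FIFO — oldest first]: 72 @ $15 + 17 @ $11 = $1,267
Jan 17, 315 sold [FIFO — oldest first]: 152 @ $11 + 163 @ $16 = $4,280
Total COGS = $5,049 + $1,267 + $4,280 = $10,596
Ending inventory: 226 @ $16 = $3,616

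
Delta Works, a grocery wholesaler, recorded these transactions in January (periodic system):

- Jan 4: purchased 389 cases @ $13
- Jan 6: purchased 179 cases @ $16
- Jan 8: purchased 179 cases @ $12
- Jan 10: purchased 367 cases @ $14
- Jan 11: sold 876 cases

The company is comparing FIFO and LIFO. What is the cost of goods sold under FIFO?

FIFO COGS: 389 @ $13 + 179 @ $16 + 179 @ $12 + 129 @ $14 = $11,875
LIFO COGS: 367 @ $14 + 179 @ $12 + 179 @ $16 + 151 @ $13 = $12,113

COGS = $11,875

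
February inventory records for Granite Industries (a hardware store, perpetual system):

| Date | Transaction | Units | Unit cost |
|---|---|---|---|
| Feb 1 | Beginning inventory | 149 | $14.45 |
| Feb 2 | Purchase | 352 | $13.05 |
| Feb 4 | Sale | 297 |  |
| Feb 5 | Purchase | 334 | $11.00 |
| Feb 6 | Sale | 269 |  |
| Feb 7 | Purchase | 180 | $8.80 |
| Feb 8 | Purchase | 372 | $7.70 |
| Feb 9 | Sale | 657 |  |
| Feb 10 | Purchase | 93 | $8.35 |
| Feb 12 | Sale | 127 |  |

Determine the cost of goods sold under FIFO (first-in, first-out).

Feb 4, 297 sold [FIFO — oldest first]: 149 @ $14.45 + 148 @ $13.05 = $4,084.45
Feb 6, 269 sold [FIFO — oldest first]: 204 @ $13.05 + 65 @ $11.00 = $3,377.20
Feb 9, 657 sold [FIFO — oldest first]: 269 @ $11.00 + 180 @ $8.80 + 208 @ $7.70 = $6,144.60
Feb 12, 127 sold [FIFO — oldest first]: 127 @ $7.70 = $977.90
Total COGS = $4,084.45 + $3,377.20 + $6,144.60 + $977.90 = $14,584.15
Ending inventory: 37 @ $7.70 + 93 @ $8.35 = $1,061.45
Check: goods available $15,645.60 = COGS $14,584.15 + ending $1,061.45

COGS = $14,584.15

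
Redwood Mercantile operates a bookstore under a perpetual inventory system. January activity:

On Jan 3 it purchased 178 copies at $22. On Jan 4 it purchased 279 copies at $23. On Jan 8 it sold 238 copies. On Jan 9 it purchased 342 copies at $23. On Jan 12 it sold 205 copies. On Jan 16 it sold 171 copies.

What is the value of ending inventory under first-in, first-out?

Ending inventory = $4,255

Jan 8, 238 sold [FIFO — oldest first]: 178 @ $22 + 60 @ $23 = $5,296
Jan 12, 205 sold [FIFO — oldest first]: 205 @ $23 = $4,715
Jan 16, 171 sold [FIFO — oldest first]: 14 @ $23 + 157 @ $23 = $3,933
Total COGS = $5,296 + $4,715 + $3,933 = $13,944
Ending inventory: 185 @ $23 = $4,255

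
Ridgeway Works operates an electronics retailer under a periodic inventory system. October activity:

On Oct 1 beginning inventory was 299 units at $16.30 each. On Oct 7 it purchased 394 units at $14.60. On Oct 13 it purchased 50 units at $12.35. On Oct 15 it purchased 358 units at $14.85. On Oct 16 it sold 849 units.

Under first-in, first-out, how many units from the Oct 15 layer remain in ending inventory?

252

Oct 16, 849 sold [FIFO — oldest first]: 299 @ $16.30 + 394 @ $14.60 + 50 @ $12.35 + 106 @ $14.85 = $12,817.70
Ending inventory: 252 @ $14.85 = $3,742.20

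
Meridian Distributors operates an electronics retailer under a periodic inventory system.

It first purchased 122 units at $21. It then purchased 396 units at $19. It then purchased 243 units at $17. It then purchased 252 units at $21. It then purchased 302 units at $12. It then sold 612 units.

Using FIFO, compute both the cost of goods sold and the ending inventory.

COGS = $11,684; ending inventory = $11,449

Sale 1 (612) [FIFO — oldest first]: 122 @ $21 + 396 @ $19 + 94 @ $17 = $11,684
Ending inventory: 149 @ $17 + 252 @ $21 + 302 @ $12 = $11,449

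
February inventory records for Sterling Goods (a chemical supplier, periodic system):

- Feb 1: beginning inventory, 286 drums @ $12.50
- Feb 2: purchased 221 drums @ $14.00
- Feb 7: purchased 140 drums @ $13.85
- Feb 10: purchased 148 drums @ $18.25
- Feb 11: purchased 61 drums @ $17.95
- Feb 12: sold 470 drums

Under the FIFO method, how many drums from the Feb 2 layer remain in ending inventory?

Feb 12, 470 sold [FIFO — oldest first]: 286 @ $12.50 + 184 @ $14.00 = $6,151.00
Ending inventory: 37 @ $14.00 + 140 @ $13.85 + 148 @ $18.25 + 61 @ $17.95 = $6,252.95

37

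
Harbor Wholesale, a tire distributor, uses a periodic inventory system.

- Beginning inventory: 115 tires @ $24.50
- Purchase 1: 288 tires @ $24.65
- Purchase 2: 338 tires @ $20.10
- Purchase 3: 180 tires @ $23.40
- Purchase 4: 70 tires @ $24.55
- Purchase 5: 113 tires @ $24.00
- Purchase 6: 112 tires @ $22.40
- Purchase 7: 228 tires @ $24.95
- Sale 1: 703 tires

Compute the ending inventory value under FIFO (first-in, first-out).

Ending inventory = $17,603.70

Sale 1 (703) [FIFO — oldest first]: 115 @ $24.50 + 288 @ $24.65 + 300 @ $20.10 = $15,946.70
Ending inventory: 38 @ $20.10 + 180 @ $23.40 + 70 @ $24.55 + 113 @ $24.00 + 112 @ $22.40 + 228 @ $24.95 = $17,603.70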